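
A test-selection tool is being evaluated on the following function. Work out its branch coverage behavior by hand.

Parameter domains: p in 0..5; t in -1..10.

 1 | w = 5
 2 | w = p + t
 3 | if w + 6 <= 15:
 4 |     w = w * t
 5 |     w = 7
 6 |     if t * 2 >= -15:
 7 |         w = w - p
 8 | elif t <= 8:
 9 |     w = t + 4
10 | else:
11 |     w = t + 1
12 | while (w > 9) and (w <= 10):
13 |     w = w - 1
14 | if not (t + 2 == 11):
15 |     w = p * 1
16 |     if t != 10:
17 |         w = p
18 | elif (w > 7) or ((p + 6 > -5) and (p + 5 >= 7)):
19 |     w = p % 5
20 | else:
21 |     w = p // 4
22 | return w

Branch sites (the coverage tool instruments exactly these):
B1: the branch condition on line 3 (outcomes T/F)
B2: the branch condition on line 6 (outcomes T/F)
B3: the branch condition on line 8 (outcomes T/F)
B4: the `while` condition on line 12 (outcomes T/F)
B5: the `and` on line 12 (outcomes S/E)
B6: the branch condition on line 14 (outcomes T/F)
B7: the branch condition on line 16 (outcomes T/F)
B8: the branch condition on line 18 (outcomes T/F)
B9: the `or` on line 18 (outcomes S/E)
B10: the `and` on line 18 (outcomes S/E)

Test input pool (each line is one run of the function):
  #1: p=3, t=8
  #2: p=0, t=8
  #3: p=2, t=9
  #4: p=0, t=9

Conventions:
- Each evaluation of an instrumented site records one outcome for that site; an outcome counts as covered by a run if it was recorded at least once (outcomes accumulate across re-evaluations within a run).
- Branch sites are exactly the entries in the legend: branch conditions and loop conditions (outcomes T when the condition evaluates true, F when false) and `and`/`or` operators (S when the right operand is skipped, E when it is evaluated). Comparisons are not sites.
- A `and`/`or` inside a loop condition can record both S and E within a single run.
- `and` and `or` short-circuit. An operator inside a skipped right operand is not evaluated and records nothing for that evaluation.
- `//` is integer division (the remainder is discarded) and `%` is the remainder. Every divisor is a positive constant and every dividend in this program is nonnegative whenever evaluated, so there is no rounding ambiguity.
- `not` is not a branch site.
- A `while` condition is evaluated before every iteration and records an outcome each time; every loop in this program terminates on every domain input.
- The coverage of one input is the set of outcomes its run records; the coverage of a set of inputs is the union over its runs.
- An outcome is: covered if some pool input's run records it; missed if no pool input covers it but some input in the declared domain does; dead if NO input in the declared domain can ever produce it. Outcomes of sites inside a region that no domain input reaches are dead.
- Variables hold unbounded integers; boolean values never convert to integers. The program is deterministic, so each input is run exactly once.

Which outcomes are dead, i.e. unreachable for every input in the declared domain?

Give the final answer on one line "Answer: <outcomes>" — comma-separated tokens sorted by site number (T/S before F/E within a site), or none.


exhaustive pass over the 72-input domain:
  B2=F: zero occurrences over every domain input -> dead
  B10=S: zero occurrences over every domain input -> dead
  reachable outcomes have witnesses, e.g. B1=T (e.g. p=0, t=-1), B1=F (e.g. p=0, t=10), B2=T (e.g. p=0, t=-1), B3=T (e.g. p=2, t=8)
Answer: B2=F, B10=S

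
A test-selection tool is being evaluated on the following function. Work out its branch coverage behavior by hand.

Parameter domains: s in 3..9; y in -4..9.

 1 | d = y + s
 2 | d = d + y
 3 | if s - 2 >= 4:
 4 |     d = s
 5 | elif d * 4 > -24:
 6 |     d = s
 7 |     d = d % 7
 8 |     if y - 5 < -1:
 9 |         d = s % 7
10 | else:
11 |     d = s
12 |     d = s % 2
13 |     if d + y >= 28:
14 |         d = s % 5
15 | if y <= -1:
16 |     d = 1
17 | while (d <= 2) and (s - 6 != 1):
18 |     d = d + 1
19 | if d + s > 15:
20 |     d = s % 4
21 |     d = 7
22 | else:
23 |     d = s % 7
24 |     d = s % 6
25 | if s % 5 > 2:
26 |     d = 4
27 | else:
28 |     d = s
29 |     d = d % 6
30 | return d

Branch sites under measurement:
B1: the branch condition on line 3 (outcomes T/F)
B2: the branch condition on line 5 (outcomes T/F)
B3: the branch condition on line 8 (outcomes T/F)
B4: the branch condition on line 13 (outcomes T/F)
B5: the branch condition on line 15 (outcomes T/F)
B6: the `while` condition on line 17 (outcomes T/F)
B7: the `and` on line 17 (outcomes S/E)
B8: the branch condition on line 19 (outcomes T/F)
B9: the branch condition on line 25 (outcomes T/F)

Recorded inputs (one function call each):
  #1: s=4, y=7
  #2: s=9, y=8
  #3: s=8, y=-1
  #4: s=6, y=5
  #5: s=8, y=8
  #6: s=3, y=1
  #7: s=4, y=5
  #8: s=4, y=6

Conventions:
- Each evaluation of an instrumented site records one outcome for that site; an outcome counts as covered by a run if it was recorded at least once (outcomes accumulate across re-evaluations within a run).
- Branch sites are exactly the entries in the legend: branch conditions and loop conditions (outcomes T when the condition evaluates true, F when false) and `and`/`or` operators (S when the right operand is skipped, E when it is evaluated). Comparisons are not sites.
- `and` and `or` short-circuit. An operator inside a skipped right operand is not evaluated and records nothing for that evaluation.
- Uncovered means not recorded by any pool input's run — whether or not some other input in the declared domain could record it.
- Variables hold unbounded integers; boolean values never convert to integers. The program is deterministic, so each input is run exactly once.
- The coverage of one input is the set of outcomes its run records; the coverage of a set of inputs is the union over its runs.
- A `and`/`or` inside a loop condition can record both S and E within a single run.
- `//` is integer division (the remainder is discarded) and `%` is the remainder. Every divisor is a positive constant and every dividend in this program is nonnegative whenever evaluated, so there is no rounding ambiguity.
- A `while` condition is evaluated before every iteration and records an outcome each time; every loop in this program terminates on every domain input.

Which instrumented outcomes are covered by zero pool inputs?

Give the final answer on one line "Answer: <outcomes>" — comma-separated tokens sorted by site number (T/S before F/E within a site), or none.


input #1 (s=4, y=7): events B1->F, B2->T, B3->F, B5->F, B7->S, B6->F, B8->F, B9->T; covers B1=F, B2=T, B3=F, B5=F, B6=F, B7=S, B8=F, B9=T
input #2 (s=9, y=8): events B1->T, B5->F, B7->S, B6->F, B8->T, B9->T; covers B1=T, B5=F, B6=F, B7=S, B8=T, B9=T
input #3 (s=8, y=-1): events B1->T, B5->T, B7->E, B6->T, B7->E, B6->T, B7->S, B6->F, B8->F, B9->T; covers B1=T, B5=T, B6=T, B6=F, B7=S, B7=E, B8=F, B9=T
input #4 (s=6, y=5): events B1->T, B5->F, B7->S, B6->F, B8->F, B9->F; covers B1=T, B5=F, B6=F, B7=S, B8=F, B9=F
input #5 (s=8, y=8): events B1->T, B5->F, B7->S, B6->F, B8->T, B9->T; covers B1=T, B5=F, B6=F, B7=S, B8=T, B9=T
input #6 (s=3, y=1): events B1->F, B2->T, B3->T, B5->F, B7->S, B6->F, B8->F, B9->T; covers B1=F, B2=T, B3=T, B5=F, B6=F, B7=S, B8=F, B9=T
input #7 (s=4, y=5): events B1->F, B2->T, B3->F, B5->F, B7->S, B6->F, B8->F, B9->T; covers B1=F, B2=T, B3=F, B5=F, B6=F, B7=S, B8=F, B9=T
input #8 (s=4, y=6): events B1->F, B2->T, B3->F, B5->F, B7->S, B6->F, B8->F, B9->T; covers B1=F, B2=T, B3=F, B5=F, B6=F, B7=S, B8=F, B9=T
union over the pool: B1=T, B1=F, B2=T, B3=T, B3=F, B5=T, B5=F, B6=T, B6=F, B7=S, B7=E, B8=T, B8=F, B9=T, B9=F
uncovered (3 of 18): B2=F, B4=T, B4=F
Answer: B2=F, B4=T, B4=F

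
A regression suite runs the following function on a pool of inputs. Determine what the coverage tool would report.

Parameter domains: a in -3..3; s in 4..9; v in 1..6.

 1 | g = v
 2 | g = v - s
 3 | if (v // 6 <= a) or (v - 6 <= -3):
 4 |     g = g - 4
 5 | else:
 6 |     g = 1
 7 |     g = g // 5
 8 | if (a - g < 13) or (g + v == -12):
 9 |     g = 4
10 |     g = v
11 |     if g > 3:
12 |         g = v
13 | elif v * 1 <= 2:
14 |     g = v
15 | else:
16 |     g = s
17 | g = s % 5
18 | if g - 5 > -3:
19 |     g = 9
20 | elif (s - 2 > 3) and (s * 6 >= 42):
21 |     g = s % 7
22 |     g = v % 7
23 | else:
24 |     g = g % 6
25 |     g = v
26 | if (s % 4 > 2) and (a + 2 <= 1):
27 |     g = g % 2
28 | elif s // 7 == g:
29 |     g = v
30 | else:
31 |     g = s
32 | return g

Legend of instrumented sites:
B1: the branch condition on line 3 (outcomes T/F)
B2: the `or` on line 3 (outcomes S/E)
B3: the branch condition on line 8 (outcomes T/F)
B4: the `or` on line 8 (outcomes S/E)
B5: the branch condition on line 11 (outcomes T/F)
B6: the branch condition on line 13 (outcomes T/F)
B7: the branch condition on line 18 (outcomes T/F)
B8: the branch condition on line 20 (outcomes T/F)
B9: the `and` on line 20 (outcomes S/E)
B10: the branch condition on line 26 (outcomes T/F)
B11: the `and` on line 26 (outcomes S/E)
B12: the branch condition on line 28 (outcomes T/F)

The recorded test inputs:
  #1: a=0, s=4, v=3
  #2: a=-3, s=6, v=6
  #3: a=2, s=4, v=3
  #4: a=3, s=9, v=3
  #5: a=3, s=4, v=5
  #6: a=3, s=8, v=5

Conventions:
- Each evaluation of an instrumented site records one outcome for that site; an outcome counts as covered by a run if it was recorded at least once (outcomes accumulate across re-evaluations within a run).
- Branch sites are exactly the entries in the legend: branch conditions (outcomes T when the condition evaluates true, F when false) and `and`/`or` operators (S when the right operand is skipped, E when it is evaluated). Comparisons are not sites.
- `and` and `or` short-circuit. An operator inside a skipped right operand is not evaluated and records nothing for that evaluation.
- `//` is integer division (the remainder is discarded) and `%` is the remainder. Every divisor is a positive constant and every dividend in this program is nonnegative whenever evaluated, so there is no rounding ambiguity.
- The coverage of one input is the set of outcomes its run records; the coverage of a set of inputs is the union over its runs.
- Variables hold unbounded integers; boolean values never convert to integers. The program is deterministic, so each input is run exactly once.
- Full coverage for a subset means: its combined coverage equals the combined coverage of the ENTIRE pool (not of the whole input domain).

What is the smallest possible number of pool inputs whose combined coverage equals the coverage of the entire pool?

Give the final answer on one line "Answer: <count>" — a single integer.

test 1 (a=0, s=4, v=3) fires B2->S, B1->T, B4->S, B3->T, B5->F, B7->T, B11->S, B10->F, B12->F; hits B1=T, B2=S, B3=T, B4=S, B5=F, B7=T, B10=F, B11=S, B12=F
test 2 (a=-3, s=6, v=6) fires B2->E, B1->F, B4->S, B3->T, B5->T, B7->F, B9->E, B8->F, B11->S, B10->F, B12->F; hits B1=F, B2=E, B3=T, B4=S, B5=T, B7=F, B8=F, B9=E, B10=F, B11=S, B12=F
test 3 (a=2, s=4, v=3) fires B2->S, B1->T, B4->S, B3->T, B5->F, B7->T, B11->S, B10->F, B12->F; hits B1=T, B2=S, B3=T, B4=S, B5=F, B7=T, B10=F, B11=S, B12=F
test 4 (a=3, s=9, v=3) fires B2->S, B1->T, B4->E, B3->F, B6->F, B7->T, B11->S, B10->F, B12->F; hits B1=T, B2=S, B3=F, B4=E, B6=F, B7=T, B10=F, B11=S, B12=F
test 5 (a=3, s=4, v=5) fires B2->S, B1->T, B4->S, B3->T, B5->T, B7->T, B11->S, B10->F, B12->F; hits B1=T, B2=S, B3=T, B4=S, B5=T, B7=T, B10=F, B11=S, B12=F
test 6 (a=3, s=8, v=5) fires B2->S, B1->T, B4->S, B3->T, B5->T, B7->T, B11->S, B10->F, B12->F; hits B1=T, B2=S, B3=T, B4=S, B5=T, B7=T, B10=F, B11=S, B12=F
pool-wide coverage (18 outcomes): B1=T, B1=F, B2=S, B2=E, B3=T, B3=F, B4=S, B4=E, B5=T, B5=F, B6=F, B7=T, B7=F, B8=F, B9=E, B10=F, B11=S, B12=F
size 1 is not enough: best union over all size-1 subsets is 11/18
size 2 is not enough: best union over all size-2 subsets is 17/18
inputs {1, 2, 4} (size 3) cover everything; no size-3 subset with a lexicographically smaller index list covers all 18

Answer: 3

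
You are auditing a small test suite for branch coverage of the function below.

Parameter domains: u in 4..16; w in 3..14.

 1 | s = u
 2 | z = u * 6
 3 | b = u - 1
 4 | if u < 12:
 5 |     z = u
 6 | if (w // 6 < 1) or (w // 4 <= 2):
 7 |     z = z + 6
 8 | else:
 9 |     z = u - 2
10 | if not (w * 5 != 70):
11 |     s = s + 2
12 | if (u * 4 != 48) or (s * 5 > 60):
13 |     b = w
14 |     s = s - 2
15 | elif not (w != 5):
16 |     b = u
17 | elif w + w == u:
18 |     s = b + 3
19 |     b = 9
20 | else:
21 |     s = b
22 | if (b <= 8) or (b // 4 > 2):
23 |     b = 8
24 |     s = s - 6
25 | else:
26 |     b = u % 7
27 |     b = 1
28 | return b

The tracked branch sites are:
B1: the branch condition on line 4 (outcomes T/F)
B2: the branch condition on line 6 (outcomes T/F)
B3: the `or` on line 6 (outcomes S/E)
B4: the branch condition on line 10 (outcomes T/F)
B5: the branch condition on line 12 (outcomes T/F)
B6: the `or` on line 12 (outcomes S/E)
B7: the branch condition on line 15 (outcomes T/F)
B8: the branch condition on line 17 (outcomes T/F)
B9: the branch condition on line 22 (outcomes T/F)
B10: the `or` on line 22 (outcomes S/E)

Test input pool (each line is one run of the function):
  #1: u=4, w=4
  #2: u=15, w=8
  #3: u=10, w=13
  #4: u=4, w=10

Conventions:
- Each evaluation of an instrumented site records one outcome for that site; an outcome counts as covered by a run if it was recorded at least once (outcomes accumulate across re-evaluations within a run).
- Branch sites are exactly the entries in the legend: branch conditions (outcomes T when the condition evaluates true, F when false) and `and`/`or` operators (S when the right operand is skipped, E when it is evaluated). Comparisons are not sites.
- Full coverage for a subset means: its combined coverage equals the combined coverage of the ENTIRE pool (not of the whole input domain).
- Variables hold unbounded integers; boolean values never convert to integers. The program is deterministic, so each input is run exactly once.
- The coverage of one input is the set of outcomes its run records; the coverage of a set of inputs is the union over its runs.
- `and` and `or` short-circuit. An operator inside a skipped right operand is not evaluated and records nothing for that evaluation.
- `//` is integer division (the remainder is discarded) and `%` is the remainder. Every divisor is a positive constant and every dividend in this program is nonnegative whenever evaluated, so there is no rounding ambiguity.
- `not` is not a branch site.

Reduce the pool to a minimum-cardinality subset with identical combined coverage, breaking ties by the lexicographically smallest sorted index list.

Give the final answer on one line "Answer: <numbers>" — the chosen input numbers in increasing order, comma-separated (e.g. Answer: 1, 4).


run #1 (u=4, w=4) runs B1->T, B3->S, B2->T, B4->F, B6->S, B5->T, B10->S, B9->T; records B1=T, B2=T, B3=S, B4=F, B5=T, B6=S, B9=T, B10=S
run #2 (u=15, w=8) runs B1->F, B3->E, B2->T, B4->F, B6->S, B5->T, B10->S, B9->T; records B1=F, B2=T, B3=E, B4=F, B5=T, B6=S, B9=T, B10=S
run #3 (u=10, w=13) runs B1->T, B3->E, B2->F, B4->F, B6->S, B5->T, B10->E, B9->T; records B1=T, B2=F, B3=E, B4=F, B5=T, B6=S, B9=T, B10=E
run #4 (u=4, w=10) runs B1->T, B3->E, B2->T, B4->F, B6->S, B5->T, B10->E, B9->F; records B1=T, B2=T, B3=E, B4=F, B5=T, B6=S, B9=F, B10=E
union over all inputs: B1=T, B1=F, B2=T, B2=F, B3=S, B3=E, B4=F, B5=T, B6=S, B9=T, B9=F, B10=S, B10=E (13 outcomes)
size 1 is not enough: best union over all size-1 subsets is 8/13
size 2 is not enough: best union over all size-2 subsets is 11/13
size 3 is not enough: best union over all size-3 subsets is 12/13
inputs {1, 2, 3, 4} (size 4) cover everything; no size-4 subset with a lexicographically smaller index list covers all 13
Answer: 1, 2, 3, 4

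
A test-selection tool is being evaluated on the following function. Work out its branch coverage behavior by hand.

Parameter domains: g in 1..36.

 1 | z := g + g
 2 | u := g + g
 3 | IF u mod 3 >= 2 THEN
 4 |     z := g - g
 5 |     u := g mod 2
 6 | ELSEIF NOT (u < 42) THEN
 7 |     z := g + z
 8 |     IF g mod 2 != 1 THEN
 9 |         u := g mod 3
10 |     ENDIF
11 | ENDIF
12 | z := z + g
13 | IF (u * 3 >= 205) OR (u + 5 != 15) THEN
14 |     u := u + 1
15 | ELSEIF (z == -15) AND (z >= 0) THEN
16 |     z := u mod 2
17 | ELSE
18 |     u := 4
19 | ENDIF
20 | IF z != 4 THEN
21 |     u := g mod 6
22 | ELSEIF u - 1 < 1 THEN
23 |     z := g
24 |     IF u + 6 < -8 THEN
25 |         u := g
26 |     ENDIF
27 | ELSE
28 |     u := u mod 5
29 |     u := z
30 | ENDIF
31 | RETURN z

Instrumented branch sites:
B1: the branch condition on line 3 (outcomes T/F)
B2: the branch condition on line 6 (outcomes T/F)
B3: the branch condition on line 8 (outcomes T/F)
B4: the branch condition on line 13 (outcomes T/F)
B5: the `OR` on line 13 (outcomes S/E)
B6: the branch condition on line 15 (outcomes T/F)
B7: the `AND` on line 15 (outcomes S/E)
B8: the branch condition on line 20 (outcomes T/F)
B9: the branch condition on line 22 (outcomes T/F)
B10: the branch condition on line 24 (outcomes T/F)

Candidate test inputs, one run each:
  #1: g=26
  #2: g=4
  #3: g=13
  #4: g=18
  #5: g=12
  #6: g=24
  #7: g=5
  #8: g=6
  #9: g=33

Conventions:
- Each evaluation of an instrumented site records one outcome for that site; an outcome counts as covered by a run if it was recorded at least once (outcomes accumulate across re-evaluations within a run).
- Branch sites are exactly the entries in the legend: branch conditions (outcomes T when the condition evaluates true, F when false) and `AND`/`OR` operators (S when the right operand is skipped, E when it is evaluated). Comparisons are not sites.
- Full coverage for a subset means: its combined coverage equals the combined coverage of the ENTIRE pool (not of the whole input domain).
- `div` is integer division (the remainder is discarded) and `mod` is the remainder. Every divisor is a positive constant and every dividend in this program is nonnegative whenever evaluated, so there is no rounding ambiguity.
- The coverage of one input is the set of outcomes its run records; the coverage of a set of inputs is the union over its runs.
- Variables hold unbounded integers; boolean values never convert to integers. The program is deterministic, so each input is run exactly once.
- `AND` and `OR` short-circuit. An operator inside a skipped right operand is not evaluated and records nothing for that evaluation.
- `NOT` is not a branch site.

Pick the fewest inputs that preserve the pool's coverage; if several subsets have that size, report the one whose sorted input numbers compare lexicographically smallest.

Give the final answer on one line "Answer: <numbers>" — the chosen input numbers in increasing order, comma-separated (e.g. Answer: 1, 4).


run #1 (g=26) runs B1->F, B2->T, B3->T, B5->E, B4->T, B8->T; records B1=F, B2=T, B3=T, B4=T, B5=E, B8=T
run #2 (g=4) runs B1->T, B5->E, B4->T, B8->F, B9->T, B10->F; records B1=T, B4=T, B5=E, B8=F, B9=T, B10=F
run #3 (g=13) runs B1->T, B5->E, B4->T, B8->T; records B1=T, B4=T, B5=E, B8=T
run #4 (g=18) runs B1->F, B2->F, B5->E, B4->T, B8->T; records B1=F, B2=F, B4=T, B5=E, B8=T
run #5 (g=12) runs B1->F, B2->F, B5->E, B4->T, B8->T; records B1=F, B2=F, B4=T, B5=E, B8=T
run #6 (g=24) runs B1->F, B2->T, B3->T, B5->E, B4->T, B8->T; records B1=F, B2=T, B3=T, B4=T, B5=E, B8=T
run #7 (g=5) runs B1->F, B2->F, B5->E, B4->F, B7->S, B6->F, B8->T; records B1=F, B2=F, B4=F, B5=E, B6=F, B7=S, B8=T
run #8 (g=6) runs B1->F, B2->F, B5->E, B4->T, B8->T; records B1=F, B2=F, B4=T, B5=E, B8=T
run #9 (g=33) runs B1->F, B2->T, B3->F, B5->E, B4->T, B8->T; records B1=F, B2=T, B3=F, B4=T, B5=E, B8=T
together the pool reaches 15 outcomes: B1=T, B1=F, B2=T, B2=F, B3=T, B3=F, B4=T, B4=F, B5=E, B6=F, B7=S, B8=T, B8=F, B9=T, B10=F
no size-1 subset reaches all 15 outcomes (best union: 7/15)
no size-2 subset reaches all 15 outcomes (best union: 12/15)
no size-3 subset reaches all 15 outcomes (best union: 14/15)
at size 4, {1, 2, 7, 9} reaches all 15 outcomes; every lexicographically earlier size-4 subset fails
Answer: 1, 2, 7, 9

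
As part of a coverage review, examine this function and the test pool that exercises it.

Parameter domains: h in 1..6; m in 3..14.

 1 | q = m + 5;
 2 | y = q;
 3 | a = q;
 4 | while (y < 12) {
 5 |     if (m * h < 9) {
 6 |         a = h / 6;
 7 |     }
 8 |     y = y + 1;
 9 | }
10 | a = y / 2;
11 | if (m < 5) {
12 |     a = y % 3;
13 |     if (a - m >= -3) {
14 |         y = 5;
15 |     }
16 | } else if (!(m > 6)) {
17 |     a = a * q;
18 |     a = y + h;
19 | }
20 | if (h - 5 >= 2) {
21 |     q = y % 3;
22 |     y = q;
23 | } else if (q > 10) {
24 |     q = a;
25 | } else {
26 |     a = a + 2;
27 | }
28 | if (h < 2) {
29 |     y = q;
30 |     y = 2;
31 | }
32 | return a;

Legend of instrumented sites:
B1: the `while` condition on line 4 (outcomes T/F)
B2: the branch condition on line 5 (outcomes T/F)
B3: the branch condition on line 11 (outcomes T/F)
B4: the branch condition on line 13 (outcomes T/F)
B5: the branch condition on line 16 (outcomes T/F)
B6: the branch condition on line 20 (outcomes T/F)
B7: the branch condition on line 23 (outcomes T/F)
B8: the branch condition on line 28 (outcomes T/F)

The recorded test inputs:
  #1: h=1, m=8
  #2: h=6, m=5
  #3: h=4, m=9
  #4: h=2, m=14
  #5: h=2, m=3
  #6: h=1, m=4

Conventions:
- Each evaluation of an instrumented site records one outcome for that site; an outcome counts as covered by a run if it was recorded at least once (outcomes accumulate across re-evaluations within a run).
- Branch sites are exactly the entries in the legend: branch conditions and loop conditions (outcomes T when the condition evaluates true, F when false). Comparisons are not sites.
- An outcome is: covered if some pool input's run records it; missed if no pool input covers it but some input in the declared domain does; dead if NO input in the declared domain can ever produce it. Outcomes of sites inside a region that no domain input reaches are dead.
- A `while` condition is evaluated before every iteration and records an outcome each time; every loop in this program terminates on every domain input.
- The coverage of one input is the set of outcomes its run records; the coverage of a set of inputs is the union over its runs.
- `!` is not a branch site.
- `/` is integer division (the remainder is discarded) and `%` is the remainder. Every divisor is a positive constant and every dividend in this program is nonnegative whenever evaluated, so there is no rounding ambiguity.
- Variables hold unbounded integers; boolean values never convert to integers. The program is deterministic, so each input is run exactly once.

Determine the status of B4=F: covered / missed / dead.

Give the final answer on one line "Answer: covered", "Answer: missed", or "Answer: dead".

B4=F is recorded by pool input(s) 6 -> covered

Answer: covered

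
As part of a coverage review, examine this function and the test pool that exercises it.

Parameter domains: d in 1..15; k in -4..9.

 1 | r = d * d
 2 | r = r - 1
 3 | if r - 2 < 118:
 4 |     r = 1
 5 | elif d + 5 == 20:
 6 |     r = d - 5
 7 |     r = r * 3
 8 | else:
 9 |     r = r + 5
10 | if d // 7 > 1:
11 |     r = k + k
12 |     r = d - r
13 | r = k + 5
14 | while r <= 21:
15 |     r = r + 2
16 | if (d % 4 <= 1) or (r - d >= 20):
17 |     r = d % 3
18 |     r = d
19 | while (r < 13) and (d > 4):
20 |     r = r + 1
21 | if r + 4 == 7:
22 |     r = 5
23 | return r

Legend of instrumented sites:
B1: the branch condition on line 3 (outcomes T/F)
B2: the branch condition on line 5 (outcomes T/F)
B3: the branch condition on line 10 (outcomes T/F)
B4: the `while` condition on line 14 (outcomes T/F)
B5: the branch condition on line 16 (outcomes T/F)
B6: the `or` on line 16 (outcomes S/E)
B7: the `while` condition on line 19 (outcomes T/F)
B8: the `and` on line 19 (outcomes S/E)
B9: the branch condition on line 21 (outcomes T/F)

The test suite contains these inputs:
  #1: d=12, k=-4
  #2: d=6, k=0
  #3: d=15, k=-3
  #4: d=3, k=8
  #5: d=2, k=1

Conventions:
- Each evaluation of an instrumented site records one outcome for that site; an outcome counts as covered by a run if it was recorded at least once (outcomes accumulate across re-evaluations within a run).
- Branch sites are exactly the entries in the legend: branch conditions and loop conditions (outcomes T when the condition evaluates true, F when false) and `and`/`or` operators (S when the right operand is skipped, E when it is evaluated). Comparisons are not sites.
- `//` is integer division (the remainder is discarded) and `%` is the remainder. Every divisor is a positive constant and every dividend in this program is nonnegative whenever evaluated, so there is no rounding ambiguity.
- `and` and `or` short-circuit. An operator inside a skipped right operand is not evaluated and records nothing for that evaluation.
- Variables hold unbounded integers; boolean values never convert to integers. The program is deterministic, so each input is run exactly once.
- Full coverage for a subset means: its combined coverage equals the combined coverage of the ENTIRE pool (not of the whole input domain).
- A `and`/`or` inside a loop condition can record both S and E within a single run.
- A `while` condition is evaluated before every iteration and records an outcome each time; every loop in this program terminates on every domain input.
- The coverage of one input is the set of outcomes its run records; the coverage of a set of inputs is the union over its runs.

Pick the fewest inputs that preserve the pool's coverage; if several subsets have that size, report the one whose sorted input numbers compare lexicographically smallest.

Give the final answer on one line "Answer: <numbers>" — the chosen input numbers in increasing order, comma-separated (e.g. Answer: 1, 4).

input #1 (d=12, k=-4): covers B1=F, B2=F, B3=F, B4=T, B4=F, B5=T, B6=S, B7=T, B7=F, B8=S, B8=E, B9=F
input #2 (d=6, k=0): covers B1=T, B3=F, B4=T, B4=F, B5=F, B6=E, B7=F, B8=S, B9=F
input #3 (d=15, k=-3): covers B1=F, B2=T, B3=T, B4=T, B4=F, B5=F, B6=E, B7=F, B8=S, B9=F
input #4 (d=3, k=8): covers B1=T, B3=F, B4=T, B4=F, B5=T, B6=E, B7=F, B8=E, B9=T
input #5 (d=2, k=1): covers B1=T, B3=F, B4=T, B4=F, B5=T, B6=E, B7=F, B8=E, B9=F
union over all inputs: B1=T, B1=F, B2=T, B2=F, B3=T, B3=F, B4=T, B4=F, B5=T, B5=F, B6=S, B6=E, B7=T, B7=F, B8=S, B8=E, B9=T, B9=F (18 outcomes)
checked all size-1 subsets: none covers 18 outcomes (max 12/18)
checked all size-2 subsets: none covers 18 outcomes (max 16/18)
at size 3, {1, 3, 4} reaches all 18 outcomes; every lexicographically earlier size-3 subset fails

Answer: 1, 3, 4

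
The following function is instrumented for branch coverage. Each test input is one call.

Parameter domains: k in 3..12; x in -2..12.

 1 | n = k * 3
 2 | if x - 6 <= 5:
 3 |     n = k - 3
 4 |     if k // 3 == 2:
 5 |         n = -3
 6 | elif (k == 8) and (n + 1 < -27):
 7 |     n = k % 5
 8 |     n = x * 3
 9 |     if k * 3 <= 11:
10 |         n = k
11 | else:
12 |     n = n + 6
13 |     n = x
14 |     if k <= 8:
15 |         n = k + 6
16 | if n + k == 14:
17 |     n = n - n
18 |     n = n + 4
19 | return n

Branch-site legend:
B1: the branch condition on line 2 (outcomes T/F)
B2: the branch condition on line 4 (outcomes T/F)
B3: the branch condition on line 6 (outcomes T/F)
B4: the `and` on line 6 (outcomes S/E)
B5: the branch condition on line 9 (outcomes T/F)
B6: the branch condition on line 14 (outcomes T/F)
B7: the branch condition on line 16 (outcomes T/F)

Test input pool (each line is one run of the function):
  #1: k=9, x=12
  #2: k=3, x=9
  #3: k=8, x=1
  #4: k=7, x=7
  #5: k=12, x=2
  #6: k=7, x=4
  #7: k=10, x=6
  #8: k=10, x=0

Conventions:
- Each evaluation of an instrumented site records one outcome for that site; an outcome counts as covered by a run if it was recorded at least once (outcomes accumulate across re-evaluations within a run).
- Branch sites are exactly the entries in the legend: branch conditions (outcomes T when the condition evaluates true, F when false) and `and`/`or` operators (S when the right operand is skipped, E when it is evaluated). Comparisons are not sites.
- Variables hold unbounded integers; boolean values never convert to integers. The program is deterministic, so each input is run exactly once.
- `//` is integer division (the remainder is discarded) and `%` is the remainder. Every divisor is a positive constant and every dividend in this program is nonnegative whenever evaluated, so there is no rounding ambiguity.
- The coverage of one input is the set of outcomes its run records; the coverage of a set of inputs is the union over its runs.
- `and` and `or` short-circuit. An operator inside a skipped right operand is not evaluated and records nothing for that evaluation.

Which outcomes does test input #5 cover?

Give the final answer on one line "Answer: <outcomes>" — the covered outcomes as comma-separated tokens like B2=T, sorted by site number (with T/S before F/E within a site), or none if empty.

Running input #5 (k=12, x=2), event by event:
  B1->T, B2->F, B7->F
deduplicating events, the covered set is: B1=T, B2=F, B7=F

Answer: B1=T, B2=F, B7=F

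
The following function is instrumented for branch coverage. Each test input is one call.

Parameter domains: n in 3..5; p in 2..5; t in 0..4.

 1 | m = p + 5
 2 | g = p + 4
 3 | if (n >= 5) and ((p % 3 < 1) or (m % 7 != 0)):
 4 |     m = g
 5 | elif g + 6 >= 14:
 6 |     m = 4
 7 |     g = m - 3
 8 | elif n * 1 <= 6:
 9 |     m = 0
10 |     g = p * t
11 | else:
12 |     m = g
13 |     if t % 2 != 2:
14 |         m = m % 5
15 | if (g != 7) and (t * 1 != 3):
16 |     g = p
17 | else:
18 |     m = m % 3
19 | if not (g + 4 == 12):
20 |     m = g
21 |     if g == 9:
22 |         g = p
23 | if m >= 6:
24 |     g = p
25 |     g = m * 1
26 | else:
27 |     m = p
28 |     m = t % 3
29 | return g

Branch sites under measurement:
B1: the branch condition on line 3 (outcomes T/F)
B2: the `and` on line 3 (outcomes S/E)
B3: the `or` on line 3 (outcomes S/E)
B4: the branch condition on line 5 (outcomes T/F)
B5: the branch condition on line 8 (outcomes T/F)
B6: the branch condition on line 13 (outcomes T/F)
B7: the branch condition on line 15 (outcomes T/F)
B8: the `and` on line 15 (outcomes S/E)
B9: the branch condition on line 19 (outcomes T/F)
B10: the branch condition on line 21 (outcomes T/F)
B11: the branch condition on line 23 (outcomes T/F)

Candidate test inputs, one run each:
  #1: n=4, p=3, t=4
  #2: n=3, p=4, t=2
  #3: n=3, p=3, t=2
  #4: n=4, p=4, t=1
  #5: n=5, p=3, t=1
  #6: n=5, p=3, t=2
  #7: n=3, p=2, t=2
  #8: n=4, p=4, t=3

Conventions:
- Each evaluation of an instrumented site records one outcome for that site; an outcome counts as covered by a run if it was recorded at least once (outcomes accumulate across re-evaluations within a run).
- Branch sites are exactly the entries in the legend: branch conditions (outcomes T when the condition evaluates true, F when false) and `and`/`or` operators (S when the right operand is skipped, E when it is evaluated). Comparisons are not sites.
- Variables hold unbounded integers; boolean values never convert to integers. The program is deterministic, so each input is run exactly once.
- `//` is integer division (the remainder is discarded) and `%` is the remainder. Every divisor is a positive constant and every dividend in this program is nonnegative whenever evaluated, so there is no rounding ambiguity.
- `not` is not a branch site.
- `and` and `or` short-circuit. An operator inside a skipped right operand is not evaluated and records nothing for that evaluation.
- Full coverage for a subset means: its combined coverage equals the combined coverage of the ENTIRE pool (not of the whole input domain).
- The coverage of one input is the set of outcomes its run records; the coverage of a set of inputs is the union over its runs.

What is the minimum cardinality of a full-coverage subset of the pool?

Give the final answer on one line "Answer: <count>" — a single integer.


run #1 (n=4, p=3, t=4) runs B2->S, B1->F, B4->F, B5->T, B8->E, B7->T, B9->T, B10->F, B11->F; records B1=F, B2=S, B4=F, B5=T, B7=T, B8=E, B9=T, B10=F, B11=F
run #2 (n=3, p=4, t=2) runs B2->S, B1->F, B4->T, B8->E, B7->T, B9->T, B10->F, B11->F; records B1=F, B2=S, B4=T, B7=T, B8=E, B9=T, B10=F, B11=F
run #3 (n=3, p=3, t=2) runs B2->S, B1->F, B4->F, B5->T, B8->E, B7->T, B9->T, B10->F, B11->F; records B1=F, B2=S, B4=F, B5=T, B7=T, B8=E, B9=T, B10=F, B11=F
run #4 (n=4, p=4, t=1) runs B2->S, B1->F, B4->T, B8->E, B7->T, B9->T, B10->F, B11->F; records B1=F, B2=S, B4=T, B7=T, B8=E, B9=T, B10=F, B11=F
run #5 (n=5, p=3, t=1) runs B2->E, B3->S, B1->T, B8->S, B7->F, B9->T, B10->F, B11->T; records B1=T, B2=E, B3=S, B7=F, B8=S, B9=T, B10=F, B11=T
run #6 (n=5, p=3, t=2) runs B2->E, B3->S, B1->T, B8->S, B7->F, B9->T, B10->F, B11->T; records B1=T, B2=E, B3=S, B7=F, B8=S, B9=T, B10=F, B11=T
run #7 (n=3, p=2, t=2) runs B2->S, B1->F, B4->F, B5->T, B8->E, B7->T, B9->T, B10->F, B11->F; records B1=F, B2=S, B4=F, B5=T, B7=T, B8=E, B9=T, B10=F, B11=F
run #8 (n=4, p=4, t=3) runs B2->S, B1->F, B4->T, B8->E, B7->F, B9->T, B10->F, B11->F; records B1=F, B2=S, B4=T, B7=F, B8=E, B9=T, B10=F, B11=F
pool-wide coverage (16 outcomes): B1=T, B1=F, B2=S, B2=E, B3=S, B4=T, B4=F, B5=T, B7=T, B7=F, B8=S, B8=E, B9=T, B10=F, B11=T, B11=F
size 1 is not enough: best union over all size-1 subsets is 9/16
size 2 is not enough: best union over all size-2 subsets is 15/16
at size 3, {1, 2, 5} reaches all 16 outcomes; every lexicographically earlier size-3 subset fails
Answer: 3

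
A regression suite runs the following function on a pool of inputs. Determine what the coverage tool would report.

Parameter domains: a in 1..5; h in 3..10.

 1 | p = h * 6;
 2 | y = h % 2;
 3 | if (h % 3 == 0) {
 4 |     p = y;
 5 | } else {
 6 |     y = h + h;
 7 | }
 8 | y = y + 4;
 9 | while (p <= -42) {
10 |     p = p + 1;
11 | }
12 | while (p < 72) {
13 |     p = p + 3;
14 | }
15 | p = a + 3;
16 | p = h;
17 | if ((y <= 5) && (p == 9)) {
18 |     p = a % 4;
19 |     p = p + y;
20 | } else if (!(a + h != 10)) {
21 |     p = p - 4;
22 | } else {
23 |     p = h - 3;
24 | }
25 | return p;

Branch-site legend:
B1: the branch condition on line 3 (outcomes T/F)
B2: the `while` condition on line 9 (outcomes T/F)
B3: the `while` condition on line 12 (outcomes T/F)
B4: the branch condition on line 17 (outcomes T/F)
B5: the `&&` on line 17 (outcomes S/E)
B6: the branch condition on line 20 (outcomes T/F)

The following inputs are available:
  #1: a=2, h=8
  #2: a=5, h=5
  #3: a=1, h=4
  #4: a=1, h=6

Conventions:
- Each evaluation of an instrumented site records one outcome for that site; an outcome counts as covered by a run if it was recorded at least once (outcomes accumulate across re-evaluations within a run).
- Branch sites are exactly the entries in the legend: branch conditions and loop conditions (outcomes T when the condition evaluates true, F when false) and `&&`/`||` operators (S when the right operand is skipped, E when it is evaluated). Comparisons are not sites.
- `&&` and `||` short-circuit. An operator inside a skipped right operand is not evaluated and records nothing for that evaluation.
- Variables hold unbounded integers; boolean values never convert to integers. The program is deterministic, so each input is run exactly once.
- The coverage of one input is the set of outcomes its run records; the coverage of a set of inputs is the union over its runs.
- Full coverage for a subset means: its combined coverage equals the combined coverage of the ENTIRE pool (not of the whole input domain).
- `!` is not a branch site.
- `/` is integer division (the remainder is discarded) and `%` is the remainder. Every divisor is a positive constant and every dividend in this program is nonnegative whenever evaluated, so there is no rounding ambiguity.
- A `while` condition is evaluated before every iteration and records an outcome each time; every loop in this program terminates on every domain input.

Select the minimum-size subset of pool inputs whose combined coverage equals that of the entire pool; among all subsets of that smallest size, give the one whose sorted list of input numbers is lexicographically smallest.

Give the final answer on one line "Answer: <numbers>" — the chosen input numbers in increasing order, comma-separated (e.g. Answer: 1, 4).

#1 (a=2, h=8) -> B1->F, B2->F, B3->T, B3->T, B3->T, B3->T, B3->T, B3->T, B3->T, B3->T, B3->F, B5->S, B4->F, B6->T; covered: B1=F, B2=F, B3=T, B3=F, B4=F, B5=S, B6=T
#2 (a=5, h=5) -> B1->F, B2->F, B3->T, B3->T, B3->T, B3->T, B3->T, B3->T, B3->T, B3->T, B3->T, B3->T, B3->T, B3->T, ...; covered: B1=F, B2=F, B3=T, B3=F, B4=F, B5=S, B6=T
#3 (a=1, h=4) -> B1->F, B2->F, B3->T, B3->T, B3->T, B3->T, B3->T, B3->T, B3->T, B3->T, B3->T, B3->T, B3->T, B3->T, ...; covered: B1=F, B2=F, B3=T, B3=F, B4=F, B5=S, B6=F
#4 (a=1, h=6) -> B1->T, B2->F, B3->T, B3->T, B3->T, B3->T, B3->T, B3->T, B3->T, B3->T, B3->T, B3->T, B3->T, B3->T, ...; covered: B1=T, B2=F, B3=T, B3=F, B4=F, B5=E, B6=F
the full pool covers 10 outcomes: B1=T, B1=F, B2=F, B3=T, B3=F, B4=F, B5=S, B5=E, B6=T, B6=F
no size-1 subset reaches all 10 outcomes (best union: 7/10)
the canonical winner is {1, 4}: size 2, full 10-outcome coverage, earliest index list among size-2 covers

Answer: 1, 4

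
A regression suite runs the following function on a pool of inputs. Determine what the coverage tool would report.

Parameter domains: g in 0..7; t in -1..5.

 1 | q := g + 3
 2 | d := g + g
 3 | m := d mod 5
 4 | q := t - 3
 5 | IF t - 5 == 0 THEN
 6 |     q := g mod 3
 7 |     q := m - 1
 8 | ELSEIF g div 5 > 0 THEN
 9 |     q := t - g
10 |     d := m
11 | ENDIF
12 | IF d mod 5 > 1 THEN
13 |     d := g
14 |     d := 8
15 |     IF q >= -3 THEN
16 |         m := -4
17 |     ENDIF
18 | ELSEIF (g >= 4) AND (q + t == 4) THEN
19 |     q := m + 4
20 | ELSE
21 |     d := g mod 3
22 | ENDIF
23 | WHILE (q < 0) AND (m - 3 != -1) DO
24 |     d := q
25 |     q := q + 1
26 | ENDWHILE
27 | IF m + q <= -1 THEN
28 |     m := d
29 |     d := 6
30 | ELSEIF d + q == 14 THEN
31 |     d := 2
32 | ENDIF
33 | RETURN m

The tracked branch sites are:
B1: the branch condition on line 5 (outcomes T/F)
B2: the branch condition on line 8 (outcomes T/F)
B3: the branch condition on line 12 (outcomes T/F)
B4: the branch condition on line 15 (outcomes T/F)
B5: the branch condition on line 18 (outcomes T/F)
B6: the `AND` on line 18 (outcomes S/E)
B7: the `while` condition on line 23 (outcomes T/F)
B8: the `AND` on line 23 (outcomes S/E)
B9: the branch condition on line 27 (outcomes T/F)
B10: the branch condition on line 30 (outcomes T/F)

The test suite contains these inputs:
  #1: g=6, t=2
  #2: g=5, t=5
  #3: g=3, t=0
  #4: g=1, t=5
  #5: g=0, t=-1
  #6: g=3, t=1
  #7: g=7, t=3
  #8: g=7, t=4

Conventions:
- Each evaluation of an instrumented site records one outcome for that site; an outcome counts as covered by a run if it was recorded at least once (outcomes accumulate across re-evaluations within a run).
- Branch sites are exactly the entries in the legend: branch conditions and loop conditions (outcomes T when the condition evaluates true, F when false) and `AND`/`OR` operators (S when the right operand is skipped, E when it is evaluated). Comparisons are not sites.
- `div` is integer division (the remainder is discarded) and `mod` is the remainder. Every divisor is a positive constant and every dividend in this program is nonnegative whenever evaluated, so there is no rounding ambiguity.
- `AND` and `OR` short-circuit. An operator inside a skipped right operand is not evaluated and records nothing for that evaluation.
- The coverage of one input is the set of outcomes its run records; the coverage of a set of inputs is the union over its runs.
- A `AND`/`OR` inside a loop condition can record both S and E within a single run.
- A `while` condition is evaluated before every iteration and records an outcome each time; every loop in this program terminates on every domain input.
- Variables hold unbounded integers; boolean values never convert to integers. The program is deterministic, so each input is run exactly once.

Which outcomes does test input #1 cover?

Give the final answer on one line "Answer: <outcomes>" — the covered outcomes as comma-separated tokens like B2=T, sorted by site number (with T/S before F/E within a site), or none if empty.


Event log for input #1 (g=6, t=2):
  B1->F, B2->T, B3->T, B4->F, B8->E, B7->F, B9->T
collecting distinct outcomes: B1=F, B2=T, B3=T, B4=F, B7=F, B8=E, B9=T
Answer: B1=F, B2=T, B3=T, B4=F, B7=F, B8=E, B9=T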